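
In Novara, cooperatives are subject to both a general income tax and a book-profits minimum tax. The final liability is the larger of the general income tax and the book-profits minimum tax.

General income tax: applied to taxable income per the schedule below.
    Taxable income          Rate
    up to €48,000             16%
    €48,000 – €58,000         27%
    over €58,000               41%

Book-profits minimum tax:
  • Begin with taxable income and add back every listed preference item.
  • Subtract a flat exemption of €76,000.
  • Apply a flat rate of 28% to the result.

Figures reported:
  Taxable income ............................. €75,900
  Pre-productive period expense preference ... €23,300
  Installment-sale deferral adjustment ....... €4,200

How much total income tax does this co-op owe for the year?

Book-profits minimum tax:
  Adjusted income: €75,900 + €23,300 + €4,200 = €103,400
  Less exemption €76,000 → base €27,400
  €27,400 × 28% = €7,672

General income tax:
  €48,000 × 16% = €7,680
  €10,000 × 27% = €2,700
  €17,900 × 41% = €7,339
  → €17,719

€17,719 > €7,672, so the general income tax governs.

€17,719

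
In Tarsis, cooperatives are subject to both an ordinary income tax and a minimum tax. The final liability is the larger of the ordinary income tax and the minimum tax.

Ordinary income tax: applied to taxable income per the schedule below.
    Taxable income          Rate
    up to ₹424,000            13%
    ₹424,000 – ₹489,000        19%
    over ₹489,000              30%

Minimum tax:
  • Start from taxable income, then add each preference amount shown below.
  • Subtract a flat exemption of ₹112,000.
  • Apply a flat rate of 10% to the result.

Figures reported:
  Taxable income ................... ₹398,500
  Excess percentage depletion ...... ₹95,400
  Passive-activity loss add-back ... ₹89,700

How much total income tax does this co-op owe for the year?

₹51,805

Ordinary income tax:
  ₹398,500 × 13% = ₹51,805

Minimum tax:
  Adjusted income: ₹398,500 + ₹95,400 + ₹89,700 = ₹583,600
  Less exemption ₹112,000 → base ₹471,600
  ₹471,600 × 10% = ₹47,160

₹51,805 > ₹47,160, so the ordinary income tax governs.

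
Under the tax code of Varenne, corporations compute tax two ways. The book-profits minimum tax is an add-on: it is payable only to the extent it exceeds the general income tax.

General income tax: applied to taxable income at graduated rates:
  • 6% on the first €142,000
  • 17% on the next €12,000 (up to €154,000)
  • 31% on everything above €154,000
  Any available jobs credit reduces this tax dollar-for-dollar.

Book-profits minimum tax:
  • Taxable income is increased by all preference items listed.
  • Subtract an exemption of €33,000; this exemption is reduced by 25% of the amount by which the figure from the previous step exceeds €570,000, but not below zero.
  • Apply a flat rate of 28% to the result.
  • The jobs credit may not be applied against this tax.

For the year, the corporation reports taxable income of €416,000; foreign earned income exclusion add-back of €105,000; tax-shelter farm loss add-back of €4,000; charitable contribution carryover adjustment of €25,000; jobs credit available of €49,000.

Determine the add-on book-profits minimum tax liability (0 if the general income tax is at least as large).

€101,980

Book-profits minimum tax:
  Adjusted income: €416,000 + €105,000 + €4,000 + €25,000 = €550,000
  Exemption: €550,000 ≤ €570,000, so full €33,000 applies
  Base: €550,000 − €33,000 = €517,000
  €517,000 × 28% = €144,760

General income tax:
  €142,000 × 6% = €8,520
  €12,000 × 17% = €2,040
  €262,000 × 31% = €81,220
  → €91,780
  Less jobs credit €49,000 → €42,780

Excess of book-profits minimum tax over general income tax: €144,760 − €42,780 = €101,980.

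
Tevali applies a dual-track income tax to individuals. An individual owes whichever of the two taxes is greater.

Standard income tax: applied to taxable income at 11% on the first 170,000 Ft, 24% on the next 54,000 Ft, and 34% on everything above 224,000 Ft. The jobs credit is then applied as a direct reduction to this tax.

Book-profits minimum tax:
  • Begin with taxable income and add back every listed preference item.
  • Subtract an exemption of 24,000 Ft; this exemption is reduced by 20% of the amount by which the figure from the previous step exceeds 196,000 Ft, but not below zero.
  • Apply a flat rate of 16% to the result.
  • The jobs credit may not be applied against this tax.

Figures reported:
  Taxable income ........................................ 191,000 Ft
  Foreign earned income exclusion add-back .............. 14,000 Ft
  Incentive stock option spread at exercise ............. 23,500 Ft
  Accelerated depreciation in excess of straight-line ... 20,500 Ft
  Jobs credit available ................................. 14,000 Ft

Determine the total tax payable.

Standard income tax:
  170,000 Ft × 11% = 18,700 Ft
  21,000 Ft × 24% = 5,040 Ft
  → 23,740 Ft
  Less jobs credit 14,000 Ft → 9,740 Ft

Book-profits minimum tax:
  Adjusted income: 191,000 Ft + 14,000 Ft + 23,500 Ft + 20,500 Ft = 249,000 Ft
  Exemption: 24,000 Ft − 20% × (249,000 Ft − 196,000 Ft) = 24,000 Ft − 10,600 Ft = 13,400 Ft
  Base: 249,000 Ft − 13,400 Ft = 235,600 Ft
  235,600 Ft × 16% = 37,696 Ft

37,696 Ft > 9,740 Ft, so the book-profits minimum tax is the binding amount.

37,696 Ft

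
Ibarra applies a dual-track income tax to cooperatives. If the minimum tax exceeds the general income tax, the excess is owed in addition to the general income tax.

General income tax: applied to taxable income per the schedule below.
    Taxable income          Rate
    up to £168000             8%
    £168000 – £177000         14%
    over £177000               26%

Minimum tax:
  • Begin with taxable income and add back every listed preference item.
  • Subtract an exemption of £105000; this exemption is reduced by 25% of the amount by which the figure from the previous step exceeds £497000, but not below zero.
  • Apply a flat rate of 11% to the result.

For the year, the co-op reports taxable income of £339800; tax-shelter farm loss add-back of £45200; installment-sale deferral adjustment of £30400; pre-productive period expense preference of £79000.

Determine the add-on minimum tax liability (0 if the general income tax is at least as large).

General income tax:
  £168000 × 8% = £13440
  £9000 × 14% = £1260
  £162800 × 26% = £42328
  → £57028

Minimum tax:
  Adjusted income: £339800 + £45200 + £30400 + £79000 = £494400
  Exemption: £494400 ≤ £497000, so full £105000 applies
  Base: £494400 − £105000 = £389400
  £389400 × 11% = £42834

£42834 ≤ £57028, so no add-on is due.

£0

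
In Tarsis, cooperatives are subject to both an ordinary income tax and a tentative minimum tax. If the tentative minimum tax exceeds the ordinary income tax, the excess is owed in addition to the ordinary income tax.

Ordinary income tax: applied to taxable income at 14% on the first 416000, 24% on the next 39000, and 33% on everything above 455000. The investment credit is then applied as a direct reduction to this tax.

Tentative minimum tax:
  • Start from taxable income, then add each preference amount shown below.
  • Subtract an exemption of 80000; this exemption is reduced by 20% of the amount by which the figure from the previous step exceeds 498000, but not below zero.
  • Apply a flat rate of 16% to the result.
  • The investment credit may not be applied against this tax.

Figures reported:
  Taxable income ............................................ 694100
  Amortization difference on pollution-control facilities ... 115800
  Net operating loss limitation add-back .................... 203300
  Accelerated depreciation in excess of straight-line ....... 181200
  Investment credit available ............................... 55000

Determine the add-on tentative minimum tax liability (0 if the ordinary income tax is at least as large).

Tentative minimum tax:
  Adjusted income: 694100 + 115800 + 203300 + 181200 = 1194400
  Exemption: 20% × (1194400 − 498000) = 139280 ≥ 80000, so the exemption is fully phased out
  Base: 1194400 − 0 = 1194400
  1194400 × 16% = 191104

Ordinary income tax:
  416000 × 14% = 58240
  39000 × 24% = 9360
  239100 × 33% = 78903
  → 146503
  Less investment credit 55000 → 91503

Excess of tentative minimum tax over ordinary income tax: 191104 − 91503 = 99601.

99601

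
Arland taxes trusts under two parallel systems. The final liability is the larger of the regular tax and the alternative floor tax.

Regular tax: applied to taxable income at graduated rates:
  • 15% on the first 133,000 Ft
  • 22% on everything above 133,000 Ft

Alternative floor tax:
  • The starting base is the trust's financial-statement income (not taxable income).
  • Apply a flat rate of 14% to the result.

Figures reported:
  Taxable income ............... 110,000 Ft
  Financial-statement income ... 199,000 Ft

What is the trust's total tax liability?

Alternative floor tax:
  Base (financial-statement income): 199,000 Ft
  199,000 Ft × 14% = 27,860 Ft

Regular tax:
  110,000 Ft × 15% = 16,500 Ft

27,860 Ft > 16,500 Ft, so the alternative floor tax is the binding amount.

27,860 Ft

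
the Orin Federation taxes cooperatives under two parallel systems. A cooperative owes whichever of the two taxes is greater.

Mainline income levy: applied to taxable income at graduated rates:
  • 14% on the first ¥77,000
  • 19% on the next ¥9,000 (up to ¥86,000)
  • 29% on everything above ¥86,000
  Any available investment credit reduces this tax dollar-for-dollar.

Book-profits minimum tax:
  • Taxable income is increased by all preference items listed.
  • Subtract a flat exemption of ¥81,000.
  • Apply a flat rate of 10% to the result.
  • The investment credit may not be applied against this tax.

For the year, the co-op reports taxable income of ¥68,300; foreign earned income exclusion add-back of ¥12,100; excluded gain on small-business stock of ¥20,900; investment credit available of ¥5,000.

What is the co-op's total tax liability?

¥4,562

Book-profits minimum tax:
  Adjusted income: ¥68,300 + ¥12,100 + ¥20,900 = ¥101,300
  Less exemption ¥81,000 → base ¥20,300
  ¥20,300 × 10% = ¥2,030

Mainline income levy:
  ¥68,300 × 14% = ¥9,562
  Less investment credit ¥5,000 → ¥4,562

¥4,562 > ¥2,030, so the mainline income levy governs.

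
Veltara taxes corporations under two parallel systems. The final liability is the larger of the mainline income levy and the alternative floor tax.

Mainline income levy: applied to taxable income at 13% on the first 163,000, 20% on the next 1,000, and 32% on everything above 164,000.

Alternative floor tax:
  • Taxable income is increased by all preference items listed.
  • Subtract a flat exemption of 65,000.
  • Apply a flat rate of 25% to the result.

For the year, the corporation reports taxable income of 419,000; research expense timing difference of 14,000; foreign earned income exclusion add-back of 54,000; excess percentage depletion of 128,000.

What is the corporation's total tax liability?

Mainline income levy:
  163,000 × 13% = 21,190
  1,000 × 20% = 200
  255,000 × 32% = 81,600
  → 102,990

Alternative floor tax:
  Adjusted income: 419,000 + 14,000 + 54,000 + 128,000 = 615,000
  Less exemption 65,000 → base 550,000
  550,000 × 25% = 137,500

137,500 > 102,990, so the alternative floor tax is the binding amount.

137,500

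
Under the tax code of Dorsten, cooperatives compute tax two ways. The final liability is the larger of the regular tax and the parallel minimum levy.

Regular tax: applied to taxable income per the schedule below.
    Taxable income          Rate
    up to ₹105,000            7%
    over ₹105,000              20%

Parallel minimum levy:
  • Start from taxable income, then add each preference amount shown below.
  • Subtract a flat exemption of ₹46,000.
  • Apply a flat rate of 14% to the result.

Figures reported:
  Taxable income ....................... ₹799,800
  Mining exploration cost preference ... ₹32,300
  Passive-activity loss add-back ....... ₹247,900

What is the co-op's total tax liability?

₹146,310

Regular tax:
  ₹105,000 × 7% = ₹7,350
  ₹694,800 × 20% = ₹138,960
  → ₹146,310

Parallel minimum levy:
  Adjusted income: ₹799,800 + ₹32,300 + ₹247,900 = ₹1,080,000
  Less exemption ₹46,000 → base ₹1,034,000
  ₹1,034,000 × 14% = ₹144,760

₹146,310 > ₹144,760, so the regular tax governs.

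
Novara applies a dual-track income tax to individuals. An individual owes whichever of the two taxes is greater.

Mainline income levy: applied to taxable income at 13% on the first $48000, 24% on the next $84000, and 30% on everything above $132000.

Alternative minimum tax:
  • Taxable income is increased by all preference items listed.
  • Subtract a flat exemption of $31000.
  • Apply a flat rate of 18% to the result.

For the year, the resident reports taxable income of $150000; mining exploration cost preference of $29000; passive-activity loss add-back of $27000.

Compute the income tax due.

$31800

Alternative minimum tax:
  Adjusted income: $150000 + $29000 + $27000 = $206000
  Less exemption $31000 → base $175000
  $175000 × 18% = $31500

Mainline income levy:
  $48000 × 13% = $6240
  $84000 × 24% = $20160
  $18000 × 30% = $5400
  → $31800

$31800 > $31500, so the mainline income levy governs.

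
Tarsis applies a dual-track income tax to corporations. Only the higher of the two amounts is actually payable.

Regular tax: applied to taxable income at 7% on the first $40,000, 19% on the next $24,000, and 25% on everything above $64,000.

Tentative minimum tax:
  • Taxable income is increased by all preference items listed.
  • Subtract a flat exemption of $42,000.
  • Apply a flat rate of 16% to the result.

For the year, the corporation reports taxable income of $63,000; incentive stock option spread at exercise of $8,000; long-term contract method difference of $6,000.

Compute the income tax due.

$7,170

Tentative minimum tax:
  Adjusted income: $63,000 + $8,000 + $6,000 = $77,000
  Less exemption $42,000 → base $35,000
  $35,000 × 16% = $5,600

Regular tax:
  $40,000 × 7% = $2,800
  $23,000 × 19% = $4,370
  → $7,170

$7,170 > $5,600, so the regular tax governs.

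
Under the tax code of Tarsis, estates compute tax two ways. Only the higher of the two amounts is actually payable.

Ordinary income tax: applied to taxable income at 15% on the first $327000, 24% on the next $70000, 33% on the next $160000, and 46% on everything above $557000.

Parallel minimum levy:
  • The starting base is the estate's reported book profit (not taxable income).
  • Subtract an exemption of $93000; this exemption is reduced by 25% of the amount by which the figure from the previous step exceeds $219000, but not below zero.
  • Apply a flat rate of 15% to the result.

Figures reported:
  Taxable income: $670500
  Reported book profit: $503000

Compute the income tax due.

$170860

Parallel minimum levy:
  Base (reported book profit): $503000
  Exemption: $93000 − 25% × ($503000 − $219000) = $93000 − $71000 = $22000
  Base: $503000 − $22000 = $481000
  $481000 × 15% = $72150

Ordinary income tax:
  $327000 × 15% = $49050
  $70000 × 24% = $16800
  $160000 × 33% = $52800
  $113500 × 46% = $52210
  → $170860

$170860 > $72150, so the ordinary income tax governs.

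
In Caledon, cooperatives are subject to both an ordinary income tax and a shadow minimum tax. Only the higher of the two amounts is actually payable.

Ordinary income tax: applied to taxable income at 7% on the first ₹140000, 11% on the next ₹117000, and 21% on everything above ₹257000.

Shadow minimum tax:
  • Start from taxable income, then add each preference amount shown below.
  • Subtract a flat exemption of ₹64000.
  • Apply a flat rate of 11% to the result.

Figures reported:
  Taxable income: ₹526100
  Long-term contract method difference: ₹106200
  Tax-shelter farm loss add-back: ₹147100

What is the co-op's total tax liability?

₹79181

Shadow minimum tax:
  Adjusted income: ₹526100 + ₹106200 + ₹147100 = ₹779400
  Less exemption ₹64000 → base ₹715400
  ₹715400 × 11% = ₹78694

Ordinary income tax:
  ₹140000 × 7% = ₹9800
  ₹117000 × 11% = ₹12870
  ₹269100 × 21% = ₹56511
  → ₹79181

₹79181 > ₹78694, so the ordinary income tax governs.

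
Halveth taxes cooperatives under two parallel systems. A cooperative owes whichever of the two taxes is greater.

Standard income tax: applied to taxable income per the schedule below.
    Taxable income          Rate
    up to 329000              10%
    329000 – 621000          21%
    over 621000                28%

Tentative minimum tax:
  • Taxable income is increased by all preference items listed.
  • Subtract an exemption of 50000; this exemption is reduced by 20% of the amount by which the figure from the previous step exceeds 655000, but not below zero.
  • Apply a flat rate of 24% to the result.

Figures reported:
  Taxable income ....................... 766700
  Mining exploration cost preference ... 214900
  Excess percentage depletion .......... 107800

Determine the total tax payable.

261456

Tentative minimum tax:
  Adjusted income: 766700 + 214900 + 107800 = 1089400
  Exemption: 20% × (1089400 − 655000) = 86880 ≥ 50000, so the exemption is fully phased out
  Base: 1089400 − 0 = 1089400
  1089400 × 24% = 261456

Standard income tax:
  329000 × 10% = 32900
  292000 × 21% = 61320
  145700 × 28% = 40796
  → 135016

261456 > 135016, so the tentative minimum tax is the binding amount.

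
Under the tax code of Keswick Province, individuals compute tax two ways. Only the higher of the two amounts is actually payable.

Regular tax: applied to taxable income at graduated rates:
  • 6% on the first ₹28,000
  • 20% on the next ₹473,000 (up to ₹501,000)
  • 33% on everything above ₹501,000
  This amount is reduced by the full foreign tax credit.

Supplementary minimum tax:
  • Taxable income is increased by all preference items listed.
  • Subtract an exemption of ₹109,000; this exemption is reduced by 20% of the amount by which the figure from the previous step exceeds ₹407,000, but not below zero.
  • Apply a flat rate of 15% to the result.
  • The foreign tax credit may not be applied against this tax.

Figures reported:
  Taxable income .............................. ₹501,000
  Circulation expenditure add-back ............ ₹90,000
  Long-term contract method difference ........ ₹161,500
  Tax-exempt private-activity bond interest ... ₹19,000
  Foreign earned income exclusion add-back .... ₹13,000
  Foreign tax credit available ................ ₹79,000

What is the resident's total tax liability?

₹112,650

Regular tax:
  ₹28,000 × 6% = ₹1,680
  ₹473,000 × 20% = ₹94,600
  → ₹96,280
  Less foreign tax credit ₹79,000 → ₹17,280

Supplementary minimum tax:
  Adjusted income: ₹501,000 + ₹90,000 + ₹161,500 + ₹19,000 + ₹13,000 = ₹784,500
  Exemption: ₹109,000 − 20% × (₹784,500 − ₹407,000) = ₹109,000 − ₹75,500 = ₹33,500
  Base: ₹784,500 − ₹33,500 = ₹751,000
  ₹751,000 × 15% = ₹112,650

₹112,650 > ₹17,280, so the supplementary minimum tax is the binding amount.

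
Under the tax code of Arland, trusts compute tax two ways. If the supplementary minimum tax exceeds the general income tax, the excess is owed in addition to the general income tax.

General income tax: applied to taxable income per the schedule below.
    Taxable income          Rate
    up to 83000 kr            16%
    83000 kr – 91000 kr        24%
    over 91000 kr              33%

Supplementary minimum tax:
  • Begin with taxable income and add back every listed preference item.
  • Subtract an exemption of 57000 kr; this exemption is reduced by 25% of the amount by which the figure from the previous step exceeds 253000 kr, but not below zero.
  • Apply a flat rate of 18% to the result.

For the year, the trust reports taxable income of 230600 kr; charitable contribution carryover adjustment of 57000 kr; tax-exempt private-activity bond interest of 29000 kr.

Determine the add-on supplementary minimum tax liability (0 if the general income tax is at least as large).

0 kr

Supplementary minimum tax:
  Adjusted income: 230600 kr + 57000 kr + 29000 kr = 316600 kr
  Exemption: 57000 kr − 25% × (316600 kr − 253000 kr) = 57000 kr − 15900 kr = 41100 kr
  Base: 316600 kr − 41100 kr = 275500 kr
  275500 kr × 18% = 49590 kr

General income tax:
  83000 kr × 16% = 13280 kr
  8000 kr × 24% = 1920 kr
  139600 kr × 33% = 46068 kr
  → 61268 kr

49590 kr ≤ 61268 kr, so no add-on is due.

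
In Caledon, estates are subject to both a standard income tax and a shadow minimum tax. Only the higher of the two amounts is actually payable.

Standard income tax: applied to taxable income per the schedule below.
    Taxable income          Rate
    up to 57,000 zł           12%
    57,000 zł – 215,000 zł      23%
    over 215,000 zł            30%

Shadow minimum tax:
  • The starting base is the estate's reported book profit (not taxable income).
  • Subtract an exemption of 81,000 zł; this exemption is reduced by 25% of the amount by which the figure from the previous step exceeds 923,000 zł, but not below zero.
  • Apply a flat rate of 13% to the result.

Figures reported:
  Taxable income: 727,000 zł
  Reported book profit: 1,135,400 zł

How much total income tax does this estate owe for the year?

196,780 zł

Standard income tax:
  57,000 zł × 12% = 6,840 zł
  158,000 zł × 23% = 36,340 zł
  512,000 zł × 30% = 153,600 zł
  → 196,780 zł

Shadow minimum tax:
  Base (reported book profit): 1,135,400 zł
  Exemption: 81,000 zł − 25% × (1,135,400 zł − 923,000 zł) = 81,000 zł − 53,100 zł = 27,900 zł
  Base: 1,135,400 zł − 27,900 zł = 1,107,500 zł
  1,107,500 zł × 13% = 143,975 zł

196,780 zł > 143,975 zł, so the standard income tax governs.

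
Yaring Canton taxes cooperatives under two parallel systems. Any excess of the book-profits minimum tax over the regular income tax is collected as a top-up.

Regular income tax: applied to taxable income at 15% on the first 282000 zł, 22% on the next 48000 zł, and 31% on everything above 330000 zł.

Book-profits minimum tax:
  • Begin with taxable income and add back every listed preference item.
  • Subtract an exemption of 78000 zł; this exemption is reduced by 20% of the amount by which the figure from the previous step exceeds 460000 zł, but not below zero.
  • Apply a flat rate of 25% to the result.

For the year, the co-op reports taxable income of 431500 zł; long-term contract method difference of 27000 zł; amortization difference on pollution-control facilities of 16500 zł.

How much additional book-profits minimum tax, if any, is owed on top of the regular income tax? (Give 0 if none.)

Book-profits minimum tax:
  Adjusted income: 431500 zł + 27000 zł + 16500 zł = 475000 zł
  Exemption: 78000 zł − 20% × (475000 zł − 460000 zł) = 78000 zł − 3000 zł = 75000 zł
  Base: 475000 zł − 75000 zł = 400000 zł
  400000 zł × 25% = 100000 zł

Regular income tax:
  282000 zł × 15% = 42300 zł
  48000 zł × 22% = 10560 zł
  101500 zł × 31% = 31465 zł
  → 84325 zł

Excess of book-profits minimum tax over regular income tax: 100000 zł − 84325 zł = 15675 zł.

15675 zł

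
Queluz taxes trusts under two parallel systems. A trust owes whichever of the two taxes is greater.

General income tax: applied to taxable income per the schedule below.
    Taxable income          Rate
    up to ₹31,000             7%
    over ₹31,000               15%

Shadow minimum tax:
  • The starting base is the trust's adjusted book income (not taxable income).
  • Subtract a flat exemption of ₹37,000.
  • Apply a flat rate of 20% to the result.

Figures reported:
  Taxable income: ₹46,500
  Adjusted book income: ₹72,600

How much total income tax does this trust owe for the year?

General income tax:
  ₹31,000 × 7% = ₹2,170
  ₹15,500 × 15% = ₹2,325
  → ₹4,495

Shadow minimum tax:
  Base (adjusted book income): ₹72,600
  Less exemption ₹37,000 → base ₹35,600
  ₹35,600 × 20% = ₹7,120

₹7,120 > ₹4,495, so the shadow minimum tax is the binding amount.

₹7,120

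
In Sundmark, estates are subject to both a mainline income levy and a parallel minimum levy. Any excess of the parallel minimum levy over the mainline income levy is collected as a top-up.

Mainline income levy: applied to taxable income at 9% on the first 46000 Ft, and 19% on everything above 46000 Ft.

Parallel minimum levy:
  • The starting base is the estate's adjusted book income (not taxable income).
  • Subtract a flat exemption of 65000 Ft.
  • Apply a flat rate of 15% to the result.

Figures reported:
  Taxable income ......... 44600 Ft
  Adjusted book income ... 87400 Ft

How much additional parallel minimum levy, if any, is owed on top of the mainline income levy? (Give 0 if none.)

Mainline income levy:
  44600 Ft × 9% = 4014 Ft

Parallel minimum levy:
  Base (adjusted book income): 87400 Ft
  Less exemption 65000 Ft → base 22400 Ft
  22400 Ft × 15% = 3360 Ft

3360 Ft ≤ 4014 Ft, so no add-on is due.

0 Ft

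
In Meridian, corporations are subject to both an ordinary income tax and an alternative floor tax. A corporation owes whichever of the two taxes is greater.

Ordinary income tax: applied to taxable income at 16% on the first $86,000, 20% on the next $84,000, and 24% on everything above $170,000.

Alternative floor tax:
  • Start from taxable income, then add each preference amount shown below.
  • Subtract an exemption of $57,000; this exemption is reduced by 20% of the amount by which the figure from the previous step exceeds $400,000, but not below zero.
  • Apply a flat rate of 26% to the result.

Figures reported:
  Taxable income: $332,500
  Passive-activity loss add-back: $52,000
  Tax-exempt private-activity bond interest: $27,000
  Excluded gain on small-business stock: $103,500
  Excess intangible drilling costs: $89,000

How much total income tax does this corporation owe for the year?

Alternative floor tax:
  Adjusted income: $332,500 + $52,000 + $27,000 + $103,500 + $89,000 = $604,000
  Exemption: $57,000 − 20% × ($604,000 − $400,000) = $57,000 − $40,800 = $16,200
  Base: $604,000 − $16,200 = $587,800
  $587,800 × 26% = $152,828

Ordinary income tax:
  $86,000 × 16% = $13,760
  $84,000 × 20% = $16,800
  $162,500 × 24% = $39,000
  → $69,560

$152,828 > $69,560, so the alternative floor tax is the binding amount.

$152,828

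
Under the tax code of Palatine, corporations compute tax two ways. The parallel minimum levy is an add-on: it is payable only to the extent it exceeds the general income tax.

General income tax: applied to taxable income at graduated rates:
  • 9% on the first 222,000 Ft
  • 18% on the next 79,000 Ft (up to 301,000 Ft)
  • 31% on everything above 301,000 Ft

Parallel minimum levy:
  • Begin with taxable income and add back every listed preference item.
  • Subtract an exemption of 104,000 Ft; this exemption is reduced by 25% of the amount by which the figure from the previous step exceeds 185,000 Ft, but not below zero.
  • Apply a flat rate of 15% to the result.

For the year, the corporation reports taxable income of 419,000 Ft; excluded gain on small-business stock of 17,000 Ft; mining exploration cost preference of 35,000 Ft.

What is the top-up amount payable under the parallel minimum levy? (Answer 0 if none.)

General income tax:
  222,000 Ft × 9% = 19,980 Ft
  79,000 Ft × 18% = 14,220 Ft
  118,000 Ft × 31% = 36,580 Ft
  → 70,780 Ft

Parallel minimum levy:
  Adjusted income: 419,000 Ft + 17,000 Ft + 35,000 Ft = 471,000 Ft
  Exemption: 104,000 Ft − 25% × (471,000 Ft − 185,000 Ft) = 104,000 Ft − 71,500 Ft = 32,500 Ft
  Base: 471,000 Ft − 32,500 Ft = 438,500 Ft
  438,500 Ft × 15% = 65,775 Ft

65,775 Ft ≤ 70,780 Ft, so no add-on is due.

0 Ft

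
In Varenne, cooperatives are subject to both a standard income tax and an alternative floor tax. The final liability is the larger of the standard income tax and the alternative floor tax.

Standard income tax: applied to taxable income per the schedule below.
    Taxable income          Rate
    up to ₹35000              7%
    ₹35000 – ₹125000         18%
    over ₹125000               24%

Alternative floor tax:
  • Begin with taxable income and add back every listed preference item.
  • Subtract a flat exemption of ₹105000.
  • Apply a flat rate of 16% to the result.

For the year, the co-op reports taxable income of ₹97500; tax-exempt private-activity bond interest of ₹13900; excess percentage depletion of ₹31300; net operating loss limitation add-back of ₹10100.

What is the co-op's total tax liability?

₹13700

Standard income tax:
  ₹35000 × 7% = ₹2450
  ₹62500 × 18% = ₹11250
  → ₹13700

Alternative floor tax:
  Adjusted income: ₹97500 + ₹13900 + ₹31300 + ₹10100 = ₹152800
  Less exemption ₹105000 → base ₹47800
  ₹47800 × 16% = ₹7648

₹13700 > ₹7648, so the standard income tax governs.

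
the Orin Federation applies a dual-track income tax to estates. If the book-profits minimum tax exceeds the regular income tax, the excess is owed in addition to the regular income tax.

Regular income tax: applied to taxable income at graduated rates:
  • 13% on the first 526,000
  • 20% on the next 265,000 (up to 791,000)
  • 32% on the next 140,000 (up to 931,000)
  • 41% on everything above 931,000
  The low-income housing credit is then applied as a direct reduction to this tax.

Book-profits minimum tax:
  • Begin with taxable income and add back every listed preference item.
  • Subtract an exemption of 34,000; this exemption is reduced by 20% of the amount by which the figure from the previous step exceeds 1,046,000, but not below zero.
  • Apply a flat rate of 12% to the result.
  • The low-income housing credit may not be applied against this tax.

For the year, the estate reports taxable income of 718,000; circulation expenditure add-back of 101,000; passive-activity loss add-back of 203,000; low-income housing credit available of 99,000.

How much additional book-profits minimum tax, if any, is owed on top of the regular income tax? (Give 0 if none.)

Book-profits minimum tax:
  Adjusted income: 718,000 + 101,000 + 203,000 = 1,022,000
  Exemption: 1,022,000 ≤ 1,046,000, so full 34,000 applies
  Base: 1,022,000 − 34,000 = 988,000
  988,000 × 12% = 118,560

Regular income tax:
  526,000 × 13% = 68,380
  192,000 × 20% = 38,400
  → 106,780
  Less low-income housing credit 99,000 → 7,780

Excess of book-profits minimum tax over regular income tax: 118,560 − 7,780 = 110,780.

110,780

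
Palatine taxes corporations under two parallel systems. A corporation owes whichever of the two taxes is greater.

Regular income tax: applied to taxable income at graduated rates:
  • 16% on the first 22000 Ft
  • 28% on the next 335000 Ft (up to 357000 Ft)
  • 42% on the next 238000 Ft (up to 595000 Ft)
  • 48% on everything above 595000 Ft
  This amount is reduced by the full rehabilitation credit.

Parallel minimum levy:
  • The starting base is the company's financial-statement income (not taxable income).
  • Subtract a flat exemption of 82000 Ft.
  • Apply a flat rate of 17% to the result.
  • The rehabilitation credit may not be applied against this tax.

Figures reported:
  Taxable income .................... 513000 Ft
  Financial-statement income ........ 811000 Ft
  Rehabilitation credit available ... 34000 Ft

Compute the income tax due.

128840 Ft

Parallel minimum levy:
  Base (financial-statement income): 811000 Ft
  Less exemption 82000 Ft → base 729000 Ft
  729000 Ft × 17% = 123930 Ft

Regular income tax:
  22000 Ft × 16% = 3520 Ft
  335000 Ft × 28% = 93800 Ft
  156000 Ft × 42% = 65520 Ft
  → 162840 Ft
  Less rehabilitation credit 34000 Ft → 128840 Ft

128840 Ft > 123930 Ft, so the regular income tax governs.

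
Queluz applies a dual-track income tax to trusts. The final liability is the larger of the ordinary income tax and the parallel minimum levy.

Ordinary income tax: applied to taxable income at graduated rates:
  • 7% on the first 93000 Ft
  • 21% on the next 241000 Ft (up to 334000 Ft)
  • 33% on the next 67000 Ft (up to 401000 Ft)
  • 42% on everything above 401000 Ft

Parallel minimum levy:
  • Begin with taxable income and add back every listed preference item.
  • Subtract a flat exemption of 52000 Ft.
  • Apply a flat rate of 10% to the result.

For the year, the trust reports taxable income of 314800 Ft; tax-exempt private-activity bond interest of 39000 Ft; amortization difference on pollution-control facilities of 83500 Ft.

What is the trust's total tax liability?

Parallel minimum levy:
  Adjusted income: 314800 Ft + 39000 Ft + 83500 Ft = 437300 Ft
  Less exemption 52000 Ft → base 385300 Ft
  385300 Ft × 10% = 38530 Ft

Ordinary income tax:
  93000 Ft × 7% = 6510 Ft
  221800 Ft × 21% = 46578 Ft
  → 53088 Ft

53088 Ft > 38530 Ft, so the ordinary income tax governs.

53088 Ft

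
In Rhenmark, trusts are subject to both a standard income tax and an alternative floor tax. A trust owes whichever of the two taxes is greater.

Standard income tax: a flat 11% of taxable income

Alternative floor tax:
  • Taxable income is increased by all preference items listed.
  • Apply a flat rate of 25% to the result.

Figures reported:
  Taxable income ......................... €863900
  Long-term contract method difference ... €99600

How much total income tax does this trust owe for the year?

€240875

Standard income tax:
  €863900 × 11% = €95029

Alternative floor tax:
  Adjusted income: €863900 + €99600 = €963500
  €963500 × 25% = €240875

€240875 > €95029, so the alternative floor tax is the binding amount.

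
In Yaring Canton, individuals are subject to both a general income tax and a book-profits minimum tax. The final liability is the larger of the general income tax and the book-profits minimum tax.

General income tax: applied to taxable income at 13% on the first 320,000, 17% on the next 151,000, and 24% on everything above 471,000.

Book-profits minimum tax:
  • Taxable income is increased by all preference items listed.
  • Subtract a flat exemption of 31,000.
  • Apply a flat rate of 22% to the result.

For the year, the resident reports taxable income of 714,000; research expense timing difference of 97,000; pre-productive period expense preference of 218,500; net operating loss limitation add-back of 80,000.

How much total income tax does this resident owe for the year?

237,270

Book-profits minimum tax:
  Adjusted income: 714,000 + 97,000 + 218,500 + 80,000 = 1,109,500
  Less exemption 31,000 → base 1,078,500
  1,078,500 × 22% = 237,270

General income tax:
  320,000 × 13% = 41,600
  151,000 × 17% = 25,670
  243,000 × 24% = 58,320
  → 125,590

237,270 > 125,590, so the book-profits minimum tax is the binding amount.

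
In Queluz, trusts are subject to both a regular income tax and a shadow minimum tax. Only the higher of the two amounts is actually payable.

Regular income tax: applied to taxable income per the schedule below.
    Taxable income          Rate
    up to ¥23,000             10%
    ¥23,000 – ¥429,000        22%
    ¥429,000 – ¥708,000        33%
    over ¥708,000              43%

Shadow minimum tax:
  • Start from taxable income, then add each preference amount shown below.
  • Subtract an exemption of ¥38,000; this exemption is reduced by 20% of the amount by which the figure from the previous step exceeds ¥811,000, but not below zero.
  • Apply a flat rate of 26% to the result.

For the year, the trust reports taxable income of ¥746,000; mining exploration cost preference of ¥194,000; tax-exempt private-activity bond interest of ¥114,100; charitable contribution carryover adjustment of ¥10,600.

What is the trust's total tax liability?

¥276,822

Regular income tax:
  ¥23,000 × 10% = ¥2,300
  ¥406,000 × 22% = ¥89,320
  ¥279,000 × 33% = ¥92,070
  ¥38,000 × 43% = ¥16,340
  → ¥200,030

Shadow minimum tax:
  Adjusted income: ¥746,000 + ¥194,000 + ¥114,100 + ¥10,600 = ¥1,064,700
  Exemption: 20% × (¥1,064,700 − ¥811,000) = ¥50,740 ≥ ¥38,000, so the exemption is fully phased out
  Base: ¥1,064,700 − ¥0 = ¥1,064,700
  ¥1,064,700 × 26% = ¥276,822

¥276,822 > ¥200,030, so the shadow minimum tax is the binding amount.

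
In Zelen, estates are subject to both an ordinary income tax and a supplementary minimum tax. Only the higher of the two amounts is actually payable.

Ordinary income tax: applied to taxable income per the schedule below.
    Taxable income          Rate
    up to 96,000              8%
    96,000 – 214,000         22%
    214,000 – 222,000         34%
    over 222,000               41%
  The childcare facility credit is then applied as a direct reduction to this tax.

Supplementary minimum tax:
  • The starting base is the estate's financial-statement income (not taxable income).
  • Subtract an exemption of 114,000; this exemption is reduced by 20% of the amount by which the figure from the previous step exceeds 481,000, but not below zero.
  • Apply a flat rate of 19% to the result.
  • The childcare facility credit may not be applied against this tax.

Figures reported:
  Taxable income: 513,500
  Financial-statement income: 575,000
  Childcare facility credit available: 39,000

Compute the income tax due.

Supplementary minimum tax:
  Base (financial-statement income): 575,000
  Exemption: 114,000 − 20% × (575,000 − 481,000) = 114,000 − 18,800 = 95,200
  Base: 575,000 − 95,200 = 479,800
  479,800 × 19% = 91,162

Ordinary income tax:
  96,000 × 8% = 7,680
  118,000 × 22% = 25,960
  8,000 × 34% = 2,720
  291,500 × 41% = 119,515
  → 155,875
  Less childcare facility credit 39,000 → 116,875

116,875 > 91,162, so the ordinary income tax governs.

116,875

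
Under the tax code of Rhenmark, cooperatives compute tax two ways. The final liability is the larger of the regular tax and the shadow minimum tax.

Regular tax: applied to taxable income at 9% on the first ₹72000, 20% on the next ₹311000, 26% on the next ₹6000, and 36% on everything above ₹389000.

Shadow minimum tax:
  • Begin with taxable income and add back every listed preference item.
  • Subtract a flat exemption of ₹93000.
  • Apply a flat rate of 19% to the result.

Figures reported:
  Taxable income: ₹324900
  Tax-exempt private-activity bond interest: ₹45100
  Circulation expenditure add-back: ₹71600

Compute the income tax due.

Regular tax:
  ₹72000 × 9% = ₹6480
  ₹252900 × 20% = ₹50580
  → ₹57060

Shadow minimum tax:
  Adjusted income: ₹324900 + ₹45100 + ₹71600 = ₹441600
  Less exemption ₹93000 → base ₹348600
  ₹348600 × 19% = ₹66234

₹66234 > ₹57060, so the shadow minimum tax is the binding amount.

₹66234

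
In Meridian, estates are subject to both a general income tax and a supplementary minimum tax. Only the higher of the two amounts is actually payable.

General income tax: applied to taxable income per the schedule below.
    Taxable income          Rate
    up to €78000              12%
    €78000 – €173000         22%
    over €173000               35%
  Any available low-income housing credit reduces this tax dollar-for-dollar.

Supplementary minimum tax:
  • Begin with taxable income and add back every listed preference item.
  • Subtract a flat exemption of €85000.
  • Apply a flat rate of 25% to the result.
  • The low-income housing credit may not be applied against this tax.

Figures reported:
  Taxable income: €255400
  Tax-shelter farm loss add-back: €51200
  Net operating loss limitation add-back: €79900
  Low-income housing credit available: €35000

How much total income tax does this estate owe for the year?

Supplementary minimum tax:
  Adjusted income: €255400 + €51200 + €79900 = €386500
  Less exemption €85000 → base €301500
  €301500 × 25% = €75375

General income tax:
  €78000 × 12% = €9360
  €95000 × 22% = €20900
  €82400 × 35% = €28840
  → €59100
  Less low-income housing credit €35000 → €24100

€75375 > €24100, so the supplementary minimum tax is the binding amount.

€75375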